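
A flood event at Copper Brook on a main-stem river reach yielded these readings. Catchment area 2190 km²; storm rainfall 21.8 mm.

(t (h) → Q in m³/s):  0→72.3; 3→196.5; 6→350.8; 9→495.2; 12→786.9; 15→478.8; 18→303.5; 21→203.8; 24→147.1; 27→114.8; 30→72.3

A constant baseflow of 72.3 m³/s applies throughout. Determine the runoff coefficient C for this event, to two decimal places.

C ≈ 0.55

ΣQ_DR = 2427 m³/s; V = ΣQ_DR·Δt = 2.621 × 10^7 m³.
Runoff depth d = V / A = 11.97 mm.
C = d / P = 11.97 / 21.8 = 0.55.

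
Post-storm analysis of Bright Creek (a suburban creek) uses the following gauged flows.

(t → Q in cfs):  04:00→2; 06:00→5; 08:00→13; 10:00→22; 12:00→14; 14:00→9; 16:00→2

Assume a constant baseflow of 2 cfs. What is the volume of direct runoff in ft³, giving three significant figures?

V ≈ 3.82 × 10^5 ft³

Direct-runoff ordinates (Q − Q_b): 0.0, 3.0, 11.0, 20.0, 12.0, 7.0, 0.0 cfs.
ΣQ_DR = 53.00 cfs.
With Δt = 2 h = 7200 s, V = ΣQ_DR · Δt = 53.00 × 7200 = 3.82 × 10^5 ft³.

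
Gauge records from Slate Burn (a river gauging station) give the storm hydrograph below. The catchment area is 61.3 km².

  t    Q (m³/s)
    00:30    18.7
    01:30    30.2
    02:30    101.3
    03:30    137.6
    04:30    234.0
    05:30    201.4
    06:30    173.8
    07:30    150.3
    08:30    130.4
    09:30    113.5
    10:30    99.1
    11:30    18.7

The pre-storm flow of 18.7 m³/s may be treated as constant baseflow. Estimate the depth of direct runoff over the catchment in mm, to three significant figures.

d ≈ 69.6 mm

Direct runoff: 0.0, 11.5, 82.6, 118.9, 215.3, 182.7, 155.1, 131.6, 111.7, 94.8, 80.4, 0.0 m³/s; ΣQ_DR = 1185 m³/s.
V = ΣQ_DR · Δt = 1185 × 3600 s = 4.265 × 10^6 m³.
Over A = 61.3 km², depth = V / A = 69.6 mm.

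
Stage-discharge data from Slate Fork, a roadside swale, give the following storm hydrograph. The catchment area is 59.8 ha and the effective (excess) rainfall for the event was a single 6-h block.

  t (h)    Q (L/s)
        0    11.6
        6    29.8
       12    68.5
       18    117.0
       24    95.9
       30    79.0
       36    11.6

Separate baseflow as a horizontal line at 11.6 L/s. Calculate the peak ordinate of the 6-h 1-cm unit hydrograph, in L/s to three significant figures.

Direct runoff: 0.0, 18.2, 56.9, 105.4, 84.3, 67.4, 0.0 L/s; ΣQ_DR = 332.2 L/s, peak = 105.4 L/s.
Runoff depth d = ΣQ_DR·Δt / A = 332.2 × 21600 / (59.8 ha) = 12.00 mm.
The 1-cm UH is the DRH scaled by (10 mm)/d, so U_p = 105.4 × 10/12.00 = 87.8 L/s.

U_p ≈ 87.8 L/s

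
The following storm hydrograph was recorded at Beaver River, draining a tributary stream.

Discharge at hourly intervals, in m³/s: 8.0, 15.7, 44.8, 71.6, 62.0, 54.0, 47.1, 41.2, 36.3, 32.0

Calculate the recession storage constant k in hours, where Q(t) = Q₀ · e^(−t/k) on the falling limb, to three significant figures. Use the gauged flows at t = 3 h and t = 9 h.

On the falling limb, Q drops from 71.6 to 32.0 m³/s between t = 3 h and t = 9 h (Δt = 6 h).
k = −Δt / ln(Q₂/Q₁) = −6 / ln(32.0/71.6) = 7.45 h.

k ≈ 7.45 h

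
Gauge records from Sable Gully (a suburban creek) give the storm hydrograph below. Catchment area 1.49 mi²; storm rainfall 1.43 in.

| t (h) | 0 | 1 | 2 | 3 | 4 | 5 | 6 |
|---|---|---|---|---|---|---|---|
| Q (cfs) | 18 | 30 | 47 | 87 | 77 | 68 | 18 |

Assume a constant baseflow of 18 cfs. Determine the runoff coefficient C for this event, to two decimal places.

C ≈ 0.16

ΣQ_DR = 219.0 cfs; V = ΣQ_DR·Δt = 7.884 × 10^5 ft³.
Runoff depth d = V / A = 0.2278 in.
C = d / P = 0.2278 / 1.43 = 0.16.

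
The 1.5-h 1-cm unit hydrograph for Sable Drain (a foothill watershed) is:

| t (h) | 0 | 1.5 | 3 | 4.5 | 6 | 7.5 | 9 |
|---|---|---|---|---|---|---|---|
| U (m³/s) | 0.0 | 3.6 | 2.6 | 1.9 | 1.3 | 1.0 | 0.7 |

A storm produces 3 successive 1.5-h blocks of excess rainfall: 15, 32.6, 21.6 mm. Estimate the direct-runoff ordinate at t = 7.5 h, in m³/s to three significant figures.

By discrete convolution, Q_j = Σ (P_i / 10 mm) · U_{j−i}.
At t = 7.5 h (j=5): Q = (15/10)·1.0 + (32.6/10)·1.3 + (21.6/10)·1.9 = 9.84 m³/s.

Q ≈ 9.84 m³/s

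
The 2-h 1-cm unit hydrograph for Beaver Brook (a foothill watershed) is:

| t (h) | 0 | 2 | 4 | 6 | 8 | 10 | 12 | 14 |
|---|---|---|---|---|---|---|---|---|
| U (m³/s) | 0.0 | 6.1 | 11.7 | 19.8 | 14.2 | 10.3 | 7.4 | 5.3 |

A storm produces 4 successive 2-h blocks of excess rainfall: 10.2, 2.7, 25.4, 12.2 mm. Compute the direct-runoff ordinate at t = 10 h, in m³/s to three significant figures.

Q ≈ 78.9 m³/s

By discrete convolution, Q_j = Σ (P_i / 10 mm) · U_{j−i}.
At t = 10 h (j=5): Q = (10.2/10)·10.3 + (2.7/10)·14.2 + (25.4/10)·19.8 + (12.2/10)·11.7 = 78.9 m³/s.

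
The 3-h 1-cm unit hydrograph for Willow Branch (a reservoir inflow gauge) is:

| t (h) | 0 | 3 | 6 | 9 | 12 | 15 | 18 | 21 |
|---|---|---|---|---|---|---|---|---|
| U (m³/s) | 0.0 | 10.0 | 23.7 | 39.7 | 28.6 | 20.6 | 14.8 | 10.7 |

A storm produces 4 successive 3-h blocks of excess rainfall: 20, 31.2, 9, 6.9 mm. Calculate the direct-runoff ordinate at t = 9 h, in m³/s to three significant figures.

Q ≈ 162 m³/s

By discrete convolution, Q_j = Σ (P_i / 10 mm) · U_{j−i}.
At t = 9 h (j=3): Q = (20/10)·39.7 + (31.2/10)·23.7 + (9/10)·10.0 + (6.9/10)·0.0 = 162 m³/s.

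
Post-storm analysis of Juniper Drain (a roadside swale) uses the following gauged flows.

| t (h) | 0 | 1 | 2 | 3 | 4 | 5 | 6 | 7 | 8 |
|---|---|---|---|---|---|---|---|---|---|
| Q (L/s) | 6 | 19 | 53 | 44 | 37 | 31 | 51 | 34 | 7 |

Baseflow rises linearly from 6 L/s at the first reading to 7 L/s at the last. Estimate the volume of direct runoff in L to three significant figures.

V ≈ 8.05 × 10^5 L

Direct-runoff ordinates (Q − Q_b): 0.00, 12.88, 46.75, 37.62, 30.50, 24.38, 44.25, 27.12, 0.00 L/s.
ΣQ_DR = 223.5 L/s.
With Δt = 1 h = 3600 s, V = ΣQ_DR · Δt = 223.5 × 3600 = 8.05 × 10^5 L.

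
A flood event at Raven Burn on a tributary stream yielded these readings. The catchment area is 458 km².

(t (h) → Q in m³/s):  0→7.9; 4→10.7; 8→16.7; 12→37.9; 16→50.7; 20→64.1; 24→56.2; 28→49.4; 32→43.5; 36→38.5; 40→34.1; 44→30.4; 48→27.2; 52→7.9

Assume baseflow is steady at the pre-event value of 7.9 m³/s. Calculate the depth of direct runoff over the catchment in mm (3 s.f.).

Direct runoff: 0.0, 2.8, 8.8, 30.0, 42.8, 56.2, 48.3, 41.5, 35.6, 30.6, 26.2, 22.5, 19.3, 0.0 m³/s; ΣQ_DR = 364.6 m³/s.
V = ΣQ_DR · Δt = 364.6 × 14400 s = 5.250 × 10^6 m³.
Over A = 458 km², depth = V / A = 11.5 mm.

d ≈ 11.5 mm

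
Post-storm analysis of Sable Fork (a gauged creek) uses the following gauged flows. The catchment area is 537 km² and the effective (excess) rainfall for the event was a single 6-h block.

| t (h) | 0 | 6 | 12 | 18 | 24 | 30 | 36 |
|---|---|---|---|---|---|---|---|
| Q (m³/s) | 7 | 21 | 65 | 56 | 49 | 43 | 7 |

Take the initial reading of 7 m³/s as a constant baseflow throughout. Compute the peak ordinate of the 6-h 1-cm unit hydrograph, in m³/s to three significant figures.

U_p ≈ 72.5 m³/s

Direct runoff: 0.0, 14.0, 58.0, 49.0, 42.0, 36.0, 0.0 m³/s; ΣQ_DR = 199.0 m³/s, peak = 58.0 m³/s.
Runoff depth d = ΣQ_DR·Δt / A = 199.0 × 21600 / (537 km²) = 8.004 mm.
The 1-cm UH is the DRH scaled by (10 mm)/d, so U_p = 58.0 × 10/8.004 = 72.5 m³/s.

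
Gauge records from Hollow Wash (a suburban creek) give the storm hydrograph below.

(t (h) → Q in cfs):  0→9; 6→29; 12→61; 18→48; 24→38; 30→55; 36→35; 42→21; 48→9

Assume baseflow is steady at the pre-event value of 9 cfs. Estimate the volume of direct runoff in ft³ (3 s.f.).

V ≈ 4.84 × 10^6 ft³

Direct-runoff ordinates (Q − Q_b): 0.0, 20.0, 52.0, 39.0, 29.0, 46.0, 26.0, 12.0, 0.0 cfs.
ΣQ_DR = 224.0 cfs.
With Δt = 6 h = 21600 s, V = ΣQ_DR · Δt = 224.0 × 21600 = 4.84 × 10^6 ft³.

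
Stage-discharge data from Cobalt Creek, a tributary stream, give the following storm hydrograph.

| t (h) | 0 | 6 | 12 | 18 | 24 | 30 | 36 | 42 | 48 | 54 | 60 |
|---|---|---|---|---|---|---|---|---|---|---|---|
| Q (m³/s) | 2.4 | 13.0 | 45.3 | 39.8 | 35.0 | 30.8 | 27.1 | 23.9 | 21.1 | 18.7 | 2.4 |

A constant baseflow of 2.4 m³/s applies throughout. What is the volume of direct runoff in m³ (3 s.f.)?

Direct-runoff ordinates (Q − Q_b): 0.0, 10.6, 42.9, 37.4, 32.6, 28.4, 24.7, 21.5, 18.7, 16.3, 0.0 m³/s.
ΣQ_DR = 233.1 m³/s.
With Δt = 6 h = 21600 s, V = ΣQ_DR · Δt = 233.1 × 21600 = 5.03 × 10^6 m³.

V ≈ 5.03 × 10^6 m³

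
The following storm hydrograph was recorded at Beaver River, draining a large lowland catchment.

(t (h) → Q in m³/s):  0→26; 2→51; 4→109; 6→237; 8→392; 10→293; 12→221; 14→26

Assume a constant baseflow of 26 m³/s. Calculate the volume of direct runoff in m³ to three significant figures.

Direct-runoff ordinates (Q − Q_b): 0.0, 25.0, 83.0, 211.0, 366.0, 267.0, 195.0, 0.0 m³/s.
ΣQ_DR = 1147 m³/s.
With Δt = 2 h = 7200 s, V = ΣQ_DR · Δt = 1147 × 7200 = 8.26 × 10^6 m³.

V ≈ 8.26 × 10^6 m³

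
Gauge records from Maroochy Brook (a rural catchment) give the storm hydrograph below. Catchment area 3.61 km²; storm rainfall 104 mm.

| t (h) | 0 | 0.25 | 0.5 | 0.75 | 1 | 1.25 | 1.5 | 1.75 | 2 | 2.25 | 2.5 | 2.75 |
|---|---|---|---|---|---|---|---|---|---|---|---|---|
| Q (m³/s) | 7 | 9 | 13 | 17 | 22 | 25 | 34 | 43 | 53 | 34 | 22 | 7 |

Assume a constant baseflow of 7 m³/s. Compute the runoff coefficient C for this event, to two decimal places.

C ≈ 0.48

ΣQ_DR = 202.0 m³/s; V = ΣQ_DR·Δt = 1.818 × 10^5 m³.
Runoff depth d = V / A = 50.36 mm.
C = d / P = 50.36 / 104 = 0.48.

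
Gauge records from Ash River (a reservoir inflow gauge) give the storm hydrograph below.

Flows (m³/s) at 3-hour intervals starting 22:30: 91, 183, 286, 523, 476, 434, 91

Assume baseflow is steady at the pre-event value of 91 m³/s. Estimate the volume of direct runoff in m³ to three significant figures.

Direct-runoff ordinates (Q − Q_b): 0.0, 92.0, 195.0, 432.0, 385.0, 343.0, 0.0 m³/s.
ΣQ_DR = 1447 m³/s.
With Δt = 3 h = 10800 s, V = ΣQ_DR · Δt = 1447 × 10800 = 1.56 × 10^7 m³.

V ≈ 1.56 × 10^7 m³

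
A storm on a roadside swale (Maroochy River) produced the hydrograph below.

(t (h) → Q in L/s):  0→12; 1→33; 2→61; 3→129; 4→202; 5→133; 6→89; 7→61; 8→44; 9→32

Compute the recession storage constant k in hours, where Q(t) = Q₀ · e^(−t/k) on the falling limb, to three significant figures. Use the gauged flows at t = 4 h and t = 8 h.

k ≈ 2.62 h

On the falling limb, Q drops from 202 to 44 L/s between t = 4 h and t = 8 h (Δt = 4 h).
k = −Δt / ln(Q₂/Q₁) = −4 / ln(44/202) = 2.62 h.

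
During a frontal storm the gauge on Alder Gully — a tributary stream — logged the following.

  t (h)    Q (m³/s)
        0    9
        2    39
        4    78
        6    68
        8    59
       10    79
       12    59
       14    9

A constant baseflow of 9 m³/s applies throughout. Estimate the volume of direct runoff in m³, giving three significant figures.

V ≈ 2.36 × 10^6 m³

Direct-runoff ordinates (Q − Q_b): 0.0, 30.0, 69.0, 59.0, 50.0, 70.0, 50.0, 0.0 m³/s.
ΣQ_DR = 328.0 m³/s.
With Δt = 2 h = 7200 s, V = ΣQ_DR · Δt = 328.0 × 7200 = 2.36 × 10^6 m³.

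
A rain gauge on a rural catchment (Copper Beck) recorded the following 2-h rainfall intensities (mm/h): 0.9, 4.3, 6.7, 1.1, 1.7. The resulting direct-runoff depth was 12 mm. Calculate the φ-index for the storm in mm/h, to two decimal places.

φ ≈ 2.50 mm/h

Only the 2 blocks with intensity above φ contribute runoff: 4.3, 6.7 mm/h.
Σ(I−φ)·Δt = d  ⇒  (4.3+6.7 − 2φ)·2 = 12
φ = (11.00 − 12/2) / 2 = 2.50 mm/h.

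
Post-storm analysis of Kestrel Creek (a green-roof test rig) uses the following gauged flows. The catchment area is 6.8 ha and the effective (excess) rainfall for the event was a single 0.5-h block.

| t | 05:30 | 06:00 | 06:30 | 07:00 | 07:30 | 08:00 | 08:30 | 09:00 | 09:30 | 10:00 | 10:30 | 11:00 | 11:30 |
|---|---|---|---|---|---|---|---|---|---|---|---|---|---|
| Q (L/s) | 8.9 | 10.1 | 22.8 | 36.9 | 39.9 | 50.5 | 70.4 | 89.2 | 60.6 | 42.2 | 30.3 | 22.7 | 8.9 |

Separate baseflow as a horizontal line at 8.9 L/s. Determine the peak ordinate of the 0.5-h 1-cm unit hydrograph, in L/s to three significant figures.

Direct runoff: 0.0, 1.2, 13.9, 28.0, 31.0, 41.6, 61.5, 80.3, 51.7, 33.3, 21.4, 13.8, 0.0 L/s; ΣQ_DR = 377.7 L/s, peak = 80.3 L/s.
Runoff depth d = ΣQ_DR·Δt / A = 377.7 × 1800 / (6.8 ha) = 9.998 mm.
The 1-cm UH is the DRH scaled by (10 mm)/d, so U_p = 80.3 × 10/9.998 = 80.3 L/s.

U_p ≈ 80.3 L/s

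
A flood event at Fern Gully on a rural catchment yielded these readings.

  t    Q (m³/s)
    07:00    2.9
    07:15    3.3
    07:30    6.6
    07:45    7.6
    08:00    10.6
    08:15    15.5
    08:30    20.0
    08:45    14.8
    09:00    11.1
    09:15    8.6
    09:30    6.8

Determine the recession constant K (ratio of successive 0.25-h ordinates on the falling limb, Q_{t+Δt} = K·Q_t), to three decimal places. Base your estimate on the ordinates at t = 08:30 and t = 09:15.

Using the recession-limb readings at t = 08:30 and t = 09:15: Q falls from 20.0 to 8.6 m³/s over 3 intervals.
K = (Q₂/Q₁)^(1/3) = (8.6/20.0)^(1/3) = 0.755.

K ≈ 0.755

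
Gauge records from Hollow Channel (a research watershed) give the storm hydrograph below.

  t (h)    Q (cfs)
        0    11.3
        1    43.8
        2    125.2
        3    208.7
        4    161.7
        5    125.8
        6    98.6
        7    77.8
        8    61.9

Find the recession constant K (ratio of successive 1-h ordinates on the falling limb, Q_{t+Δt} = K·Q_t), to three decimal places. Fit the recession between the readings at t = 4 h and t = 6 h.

K ≈ 0.781

Using the recession-limb readings at t = 4 h and t = 6 h: Q falls from 161.7 to 98.6 cfs over 2 intervals.
K = (Q₂/Q₁)^(1/2) = (98.6/161.7)^(1/2) = 0.781.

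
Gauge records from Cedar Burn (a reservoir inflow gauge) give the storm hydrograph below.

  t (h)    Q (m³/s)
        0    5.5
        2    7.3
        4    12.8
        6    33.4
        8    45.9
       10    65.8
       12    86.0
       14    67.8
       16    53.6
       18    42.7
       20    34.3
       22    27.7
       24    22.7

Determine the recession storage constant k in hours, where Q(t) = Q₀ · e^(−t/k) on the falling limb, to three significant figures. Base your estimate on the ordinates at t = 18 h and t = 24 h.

On the falling limb, Q drops from 42.7 to 22.7 m³/s between t = 18 h and t = 24 h (Δt = 6 h).
k = −Δt / ln(Q₂/Q₁) = −6 / ln(22.7/42.7) = 9.50 h.

k ≈ 9.50 h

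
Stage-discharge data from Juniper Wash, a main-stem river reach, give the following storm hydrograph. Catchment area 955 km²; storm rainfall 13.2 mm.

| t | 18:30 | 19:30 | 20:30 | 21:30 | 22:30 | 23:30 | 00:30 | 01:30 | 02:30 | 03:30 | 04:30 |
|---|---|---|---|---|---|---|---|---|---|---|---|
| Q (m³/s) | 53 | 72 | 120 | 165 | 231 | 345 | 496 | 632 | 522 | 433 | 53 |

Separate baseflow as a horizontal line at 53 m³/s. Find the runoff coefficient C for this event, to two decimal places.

C ≈ 0.73

ΣQ_DR = 2539 m³/s; V = ΣQ_DR·Δt = 9.140 × 10^6 m³.
Runoff depth d = V / A = 9.571 mm.
C = d / P = 9.571 / 13.2 = 0.73.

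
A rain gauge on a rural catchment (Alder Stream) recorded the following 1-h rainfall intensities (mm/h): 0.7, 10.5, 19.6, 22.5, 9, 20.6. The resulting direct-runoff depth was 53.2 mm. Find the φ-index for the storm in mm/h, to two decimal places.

Only the 5 blocks with intensity above φ contribute runoff: 10.5, 19.6, 22.5, 9, 20.6 mm/h.
Σ(I−φ)·Δt = d  ⇒  (10.5+19.6+22.5+9+20.6 − 5φ)·1 = 53.2
φ = (82.20 − 53.2/1) / 5 = 5.80 mm/h.

φ ≈ 5.80 mm/h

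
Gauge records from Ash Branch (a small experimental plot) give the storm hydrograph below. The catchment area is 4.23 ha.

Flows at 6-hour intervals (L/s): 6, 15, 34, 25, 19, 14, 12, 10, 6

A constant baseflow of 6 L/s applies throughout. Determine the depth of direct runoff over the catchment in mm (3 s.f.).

Direct runoff: 0.0, 9.0, 28.0, 19.0, 13.0, 8.0, 6.0, 4.0, 0.0 L/s; ΣQ_DR = 87.00 L/s.
V = ΣQ_DR · Δt = 87.00 × 21600 s = 1.879 × 10^6 L.
Over A = 4.23 ha, depth = V / A = 44.4 mm.

d ≈ 44.4 mm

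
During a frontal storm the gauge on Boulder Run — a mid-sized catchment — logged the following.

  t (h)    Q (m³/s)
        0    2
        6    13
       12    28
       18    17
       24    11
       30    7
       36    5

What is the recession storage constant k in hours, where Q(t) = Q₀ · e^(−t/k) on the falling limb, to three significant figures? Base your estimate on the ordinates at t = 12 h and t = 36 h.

On the falling limb, Q drops from 28 to 5 m³/s between t = 12 h and t = 36 h (Δt = 24 h).
k = −Δt / ln(Q₂/Q₁) = −24 / ln(5/28) = 13.9 h.

k ≈ 13.9 h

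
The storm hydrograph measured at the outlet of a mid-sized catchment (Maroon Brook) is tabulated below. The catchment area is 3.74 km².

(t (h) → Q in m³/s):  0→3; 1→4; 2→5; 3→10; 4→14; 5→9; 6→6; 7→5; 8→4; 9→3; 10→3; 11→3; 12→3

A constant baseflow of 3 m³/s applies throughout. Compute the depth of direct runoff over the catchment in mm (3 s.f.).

d ≈ 31.8 mm

Direct runoff: 0.0, 1.0, 2.0, 7.0, 11.0, 6.0, 3.0, 2.0, 1.0, 0.0, 0.0, 0.0, 0.0 m³/s; ΣQ_DR = 33.00 m³/s.
V = ΣQ_DR · Δt = 33.00 × 3600 s = 1.188 × 10^5 m³.
Over A = 3.74 km², depth = V / A = 31.8 mm.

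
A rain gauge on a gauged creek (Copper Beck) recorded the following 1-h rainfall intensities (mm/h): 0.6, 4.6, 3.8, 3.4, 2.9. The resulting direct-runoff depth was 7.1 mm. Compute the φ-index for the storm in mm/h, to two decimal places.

Only the 4 blocks with intensity above φ contribute runoff: 4.6, 3.8, 3.4, 2.9 mm/h.
Σ(I−φ)·Δt = d  ⇒  (4.6+3.8+3.4+2.9 − 4φ)·1 = 7.1
φ = (14.70 − 7.1/1) / 4 = 1.90 mm/h.

φ ≈ 1.90 mm/h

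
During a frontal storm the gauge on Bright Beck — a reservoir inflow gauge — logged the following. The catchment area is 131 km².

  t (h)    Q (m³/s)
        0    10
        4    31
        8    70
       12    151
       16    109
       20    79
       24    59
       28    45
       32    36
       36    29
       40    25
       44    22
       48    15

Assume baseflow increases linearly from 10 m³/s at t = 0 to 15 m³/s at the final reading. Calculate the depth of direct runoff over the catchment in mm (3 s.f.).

Direct runoff: 0.00, 20.58, 59.17, 139.75, 97.33, 66.92, 46.50, 32.08, 22.67, 15.25, 10.83, 7.42, 0.00 m³/s; ΣQ_DR = 518.5 m³/s.
V = ΣQ_DR · Δt = 518.5 × 14400 s = 7.466 × 10^6 m³.
Over A = 131 km², depth = V / A = 57.0 mm.

d ≈ 57.0 mm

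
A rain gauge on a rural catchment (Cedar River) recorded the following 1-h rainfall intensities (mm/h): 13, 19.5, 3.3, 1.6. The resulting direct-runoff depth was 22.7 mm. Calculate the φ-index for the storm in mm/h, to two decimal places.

Only the 2 blocks with intensity above φ contribute runoff: 13, 19.5 mm/h.
Σ(I−φ)·Δt = d  ⇒  (13+19.5 − 2φ)·1 = 22.7
φ = (32.50 − 22.7/1) / 2 = 4.90 mm/h.

φ ≈ 4.90 mm/h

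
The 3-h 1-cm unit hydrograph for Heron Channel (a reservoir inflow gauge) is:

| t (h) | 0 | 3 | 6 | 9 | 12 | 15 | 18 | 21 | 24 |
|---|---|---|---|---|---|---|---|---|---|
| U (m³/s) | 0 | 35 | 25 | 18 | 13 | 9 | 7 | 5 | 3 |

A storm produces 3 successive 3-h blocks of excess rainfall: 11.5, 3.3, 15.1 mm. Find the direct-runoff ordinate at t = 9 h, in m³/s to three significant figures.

By discrete convolution, Q_j = Σ (P_i / 10 mm) · U_{j−i}.
At t = 9 h (j=3): Q = (11.5/10)·18 + (3.3/10)·25 + (15.1/10)·35 = 81.8 m³/s.

Q ≈ 81.8 m³/s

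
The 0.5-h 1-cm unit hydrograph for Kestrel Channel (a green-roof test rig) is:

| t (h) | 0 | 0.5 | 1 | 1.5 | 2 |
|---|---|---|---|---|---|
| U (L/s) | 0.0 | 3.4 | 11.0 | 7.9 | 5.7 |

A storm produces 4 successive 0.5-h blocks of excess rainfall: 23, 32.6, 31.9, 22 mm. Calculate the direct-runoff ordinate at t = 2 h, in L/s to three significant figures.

Q ≈ 81.4 L/s

By discrete convolution, Q_j = Σ (P_i / 10 mm) · U_{j−i}.
At t = 2 h (j=4): Q = (23/10)·5.7 + (32.6/10)·7.9 + (31.9/10)·11.0 + (22/10)·3.4 = 81.4 L/s.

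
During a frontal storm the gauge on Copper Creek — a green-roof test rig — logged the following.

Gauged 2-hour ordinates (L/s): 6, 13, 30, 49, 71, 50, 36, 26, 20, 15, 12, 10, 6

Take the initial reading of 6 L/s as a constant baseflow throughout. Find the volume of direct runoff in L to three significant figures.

V ≈ 1.92 × 10^6 L

Direct-runoff ordinates (Q − Q_b): 0.0, 7.0, 24.0, 43.0, 65.0, 44.0, 30.0, 20.0, 14.0, 9.0, 6.0, 4.0, 0.0 L/s.
ΣQ_DR = 266.0 L/s.
With Δt = 2 h = 7200 s, V = ΣQ_DR · Δt = 266.0 × 7200 = 1.92 × 10^6 L.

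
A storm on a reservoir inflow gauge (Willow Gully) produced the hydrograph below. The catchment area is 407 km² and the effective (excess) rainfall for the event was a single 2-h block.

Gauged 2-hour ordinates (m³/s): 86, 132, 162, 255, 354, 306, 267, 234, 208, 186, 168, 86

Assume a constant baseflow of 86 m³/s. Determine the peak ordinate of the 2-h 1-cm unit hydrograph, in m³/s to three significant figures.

Direct runoff: 0.0, 46.0, 76.0, 169.0, 268.0, 220.0, 181.0, 148.0, 122.0, 100.0, 82.0, 0.0 m³/s; ΣQ_DR = 1412 m³/s, peak = 268.0 m³/s.
Runoff depth d = ΣQ_DR·Δt / A = 1412 × 7200 / (407 km²) = 24.98 mm.
The 1-cm UH is the DRH scaled by (10 mm)/d, so U_p = 268.0 × 10/24.98 = 107 m³/s.

U_p ≈ 107 m³/s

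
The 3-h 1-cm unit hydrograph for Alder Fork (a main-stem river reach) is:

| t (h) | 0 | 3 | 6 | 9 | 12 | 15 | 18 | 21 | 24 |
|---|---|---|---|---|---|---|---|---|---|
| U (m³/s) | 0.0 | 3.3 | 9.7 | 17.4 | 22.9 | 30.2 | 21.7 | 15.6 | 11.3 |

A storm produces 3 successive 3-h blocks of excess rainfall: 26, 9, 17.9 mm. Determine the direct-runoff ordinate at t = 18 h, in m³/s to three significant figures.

Q ≈ 125 m³/s

By discrete convolution, Q_j = Σ (P_i / 10 mm) · U_{j−i}.
At t = 18 h (j=6): Q = (26/10)·21.7 + (9/10)·30.2 + (17.9/10)·22.9 = 125 m³/s.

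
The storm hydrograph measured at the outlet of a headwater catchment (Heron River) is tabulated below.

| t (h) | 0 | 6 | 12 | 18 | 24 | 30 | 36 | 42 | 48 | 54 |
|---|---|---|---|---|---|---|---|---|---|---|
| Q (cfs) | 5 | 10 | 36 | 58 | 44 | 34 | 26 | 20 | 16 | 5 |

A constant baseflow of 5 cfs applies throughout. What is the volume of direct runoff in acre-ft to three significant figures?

Direct-runoff ordinates (Q − Q_b): 0.0, 5.0, 31.0, 53.0, 39.0, 29.0, 21.0, 15.0, 11.0, 0.0 cfs.
ΣQ_DR = 204.0 cfs.
With Δt = 6 h = 21600 s, V = ΣQ_DR · Δt = 204.0 × 21600 = 4.41 × 10^6 ft³ = 101 acre-ft.

V ≈ 101 acre-ft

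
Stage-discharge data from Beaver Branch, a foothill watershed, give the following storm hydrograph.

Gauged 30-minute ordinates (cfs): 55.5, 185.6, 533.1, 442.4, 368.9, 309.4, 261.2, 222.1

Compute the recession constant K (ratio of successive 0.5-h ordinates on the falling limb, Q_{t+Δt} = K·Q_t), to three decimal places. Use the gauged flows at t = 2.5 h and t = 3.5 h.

Using the recession-limb readings at t = 2.5 h and t = 3.5 h: Q falls from 309.4 to 222.1 cfs over 2 intervals.
K = (Q₂/Q₁)^(1/2) = (222.1/309.4)^(1/2) = 0.847.

K ≈ 0.847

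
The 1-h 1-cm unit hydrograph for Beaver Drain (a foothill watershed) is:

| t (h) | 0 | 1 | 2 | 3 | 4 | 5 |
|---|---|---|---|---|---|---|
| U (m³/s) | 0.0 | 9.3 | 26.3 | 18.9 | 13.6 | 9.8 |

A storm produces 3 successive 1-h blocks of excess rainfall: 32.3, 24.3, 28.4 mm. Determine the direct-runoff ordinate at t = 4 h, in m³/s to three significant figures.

By discrete convolution, Q_j = Σ (P_i / 10 mm) · U_{j−i}.
At t = 4 h (j=4): Q = (32.3/10)·13.6 + (24.3/10)·18.9 + (28.4/10)·26.3 = 165 m³/s.

Q ≈ 165 m³/s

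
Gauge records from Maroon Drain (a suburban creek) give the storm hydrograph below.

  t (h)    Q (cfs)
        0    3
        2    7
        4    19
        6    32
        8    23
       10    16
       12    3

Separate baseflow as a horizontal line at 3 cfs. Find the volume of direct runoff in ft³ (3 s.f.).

V ≈ 5.90 × 10^5 ft³

Direct-runoff ordinates (Q − Q_b): 0.0, 4.0, 16.0, 29.0, 20.0, 13.0, 0.0 cfs.
ΣQ_DR = 82.00 cfs.
With Δt = 2 h = 7200 s, V = ΣQ_DR · Δt = 82.00 × 7200 = 5.90 × 10^5 ft³.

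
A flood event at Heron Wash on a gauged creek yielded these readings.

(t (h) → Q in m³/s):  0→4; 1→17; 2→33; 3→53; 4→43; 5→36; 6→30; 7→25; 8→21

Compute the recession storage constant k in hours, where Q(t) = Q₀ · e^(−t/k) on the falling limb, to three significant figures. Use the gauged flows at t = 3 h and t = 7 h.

On the falling limb, Q drops from 53 to 25 m³/s between t = 3 h and t = 7 h (Δt = 4 h).
k = −Δt / ln(Q₂/Q₁) = −4 / ln(25/53) = 5.32 h.

k ≈ 5.32 h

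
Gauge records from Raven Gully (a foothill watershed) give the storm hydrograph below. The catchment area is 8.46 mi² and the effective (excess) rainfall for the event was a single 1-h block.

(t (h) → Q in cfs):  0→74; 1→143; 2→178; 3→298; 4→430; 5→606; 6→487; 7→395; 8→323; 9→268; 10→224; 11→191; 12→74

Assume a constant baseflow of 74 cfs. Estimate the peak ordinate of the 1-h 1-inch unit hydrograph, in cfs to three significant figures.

U_p ≈ 1060 cfs

Direct runoff: 0.0, 69.0, 104.0, 224.0, 356.0, 532.0, 413.0, 321.0, 249.0, 194.0, 150.0, 117.0, 0.0 cfs; ΣQ_DR = 2729 cfs, peak = 532.0 cfs.
Runoff depth d = ΣQ_DR·Δt / A = 2729 × 3600 / (8.46 mi²) = 0.4999 in.
The 1-inch UH is the DRH scaled by (1 in)/d, so U_p = 532.0 × 1/0.4999 = 1060 cfs.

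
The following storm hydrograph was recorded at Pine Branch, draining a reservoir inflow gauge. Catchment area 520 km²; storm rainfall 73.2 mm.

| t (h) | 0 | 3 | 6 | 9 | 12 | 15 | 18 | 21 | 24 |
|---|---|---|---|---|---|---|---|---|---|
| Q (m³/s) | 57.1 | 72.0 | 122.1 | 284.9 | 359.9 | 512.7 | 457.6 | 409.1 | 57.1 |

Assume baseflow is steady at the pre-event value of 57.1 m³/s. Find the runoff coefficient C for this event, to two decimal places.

C ≈ 0.52

ΣQ_DR = 1819 m³/s; V = ΣQ_DR·Δt = 1.964 × 10^7 m³.
Runoff depth d = V / A = 37.77 mm.
C = d / P = 37.77 / 73.2 = 0.52.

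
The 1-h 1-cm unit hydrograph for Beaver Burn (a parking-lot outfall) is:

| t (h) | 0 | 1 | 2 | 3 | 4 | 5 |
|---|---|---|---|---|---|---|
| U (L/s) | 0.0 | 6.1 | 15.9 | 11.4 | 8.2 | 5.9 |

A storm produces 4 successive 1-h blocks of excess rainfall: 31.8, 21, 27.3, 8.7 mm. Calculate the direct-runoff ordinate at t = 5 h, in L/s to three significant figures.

By discrete convolution, Q_j = Σ (P_i / 10 mm) · U_{j−i}.
At t = 5 h (j=5): Q = (31.8/10)·5.9 + (21/10)·8.2 + (27.3/10)·11.4 + (8.7/10)·15.9 = 80.9 L/s.

Q ≈ 80.9 L/s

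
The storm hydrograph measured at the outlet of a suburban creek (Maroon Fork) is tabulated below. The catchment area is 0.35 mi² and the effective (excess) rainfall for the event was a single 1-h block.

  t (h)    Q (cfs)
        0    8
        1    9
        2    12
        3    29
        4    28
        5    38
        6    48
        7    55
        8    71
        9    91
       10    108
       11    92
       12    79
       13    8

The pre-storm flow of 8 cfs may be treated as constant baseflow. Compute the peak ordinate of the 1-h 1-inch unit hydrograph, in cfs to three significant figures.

Direct runoff: 0.0, 1.0, 4.0, 21.0, 20.0, 30.0, 40.0, 47.0, 63.0, 83.0, 100.0, 84.0, 71.0, 0.0 cfs; ΣQ_DR = 564.0 cfs, peak = 100.0 cfs.
Runoff depth d = ΣQ_DR·Δt / A = 564.0 × 3600 / (0.35 mi²) = 2.497 in.
The 1-inch UH is the DRH scaled by (1 in)/d, so U_p = 100.0 × 1/2.497 = 40.0 cfs.

U_p ≈ 40.0 cfs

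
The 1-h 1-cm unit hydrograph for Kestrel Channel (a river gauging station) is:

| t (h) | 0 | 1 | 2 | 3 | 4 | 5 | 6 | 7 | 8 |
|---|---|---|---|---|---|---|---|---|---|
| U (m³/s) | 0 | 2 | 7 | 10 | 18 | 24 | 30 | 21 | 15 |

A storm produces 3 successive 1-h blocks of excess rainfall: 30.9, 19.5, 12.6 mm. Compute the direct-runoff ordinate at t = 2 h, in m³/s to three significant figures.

By discrete convolution, Q_j = Σ (P_i / 10 mm) · U_{j−i}.
At t = 2 h (j=2): Q = (30.9/10)·7 + (19.5/10)·2 + (12.6/10)·0 = 25.5 m³/s.

Q ≈ 25.5 m³/s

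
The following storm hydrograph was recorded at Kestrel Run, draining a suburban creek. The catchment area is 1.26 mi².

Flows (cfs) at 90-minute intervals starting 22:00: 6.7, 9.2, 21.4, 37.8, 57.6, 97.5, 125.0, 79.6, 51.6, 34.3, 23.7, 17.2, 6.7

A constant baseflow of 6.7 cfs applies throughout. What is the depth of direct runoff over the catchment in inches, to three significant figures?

Direct runoff: 0.0, 2.5, 14.7, 31.1, 50.9, 90.8, 118.3, 72.9, 44.9, 27.6, 17.0, 10.5, 0.0 cfs; ΣQ_DR = 481.2 cfs.
V = ΣQ_DR · Δt = 481.2 × 5400 s = 2.598 × 10^6 ft³.
Over A = 1.26 mi², depth = V / A = 0.888 in.

d ≈ 0.888 in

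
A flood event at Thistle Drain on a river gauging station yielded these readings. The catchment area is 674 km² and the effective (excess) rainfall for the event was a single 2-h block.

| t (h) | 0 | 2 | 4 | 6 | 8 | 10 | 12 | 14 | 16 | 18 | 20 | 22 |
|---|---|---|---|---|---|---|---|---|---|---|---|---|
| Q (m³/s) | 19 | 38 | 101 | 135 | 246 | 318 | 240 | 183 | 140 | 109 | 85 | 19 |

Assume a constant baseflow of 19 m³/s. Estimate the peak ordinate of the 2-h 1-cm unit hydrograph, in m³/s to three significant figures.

U_p ≈ 199 m³/s

Direct runoff: 0.0, 19.0, 82.0, 116.0, 227.0, 299.0, 221.0, 164.0, 121.0, 90.0, 66.0, 0.0 m³/s; ΣQ_DR = 1405 m³/s, peak = 299.0 m³/s.
Runoff depth d = ΣQ_DR·Δt / A = 1405 × 7200 / (674 km²) = 15.01 mm.
The 1-cm UH is the DRH scaled by (10 mm)/d, so U_p = 299.0 × 10/15.01 = 199 m³/s.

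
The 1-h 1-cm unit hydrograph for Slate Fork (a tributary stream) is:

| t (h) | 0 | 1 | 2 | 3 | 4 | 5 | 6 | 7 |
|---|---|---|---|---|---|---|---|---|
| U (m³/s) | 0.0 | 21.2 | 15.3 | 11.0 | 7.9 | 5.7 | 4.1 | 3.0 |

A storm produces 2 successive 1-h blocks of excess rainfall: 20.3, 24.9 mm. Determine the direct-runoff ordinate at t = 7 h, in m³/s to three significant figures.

Q ≈ 16.3 m³/s

By discrete convolution, Q_j = Σ (P_i / 10 mm) · U_{j−i}.
At t = 7 h (j=7): Q = (20.3/10)·3.0 + (24.9/10)·4.1 = 16.3 m³/s.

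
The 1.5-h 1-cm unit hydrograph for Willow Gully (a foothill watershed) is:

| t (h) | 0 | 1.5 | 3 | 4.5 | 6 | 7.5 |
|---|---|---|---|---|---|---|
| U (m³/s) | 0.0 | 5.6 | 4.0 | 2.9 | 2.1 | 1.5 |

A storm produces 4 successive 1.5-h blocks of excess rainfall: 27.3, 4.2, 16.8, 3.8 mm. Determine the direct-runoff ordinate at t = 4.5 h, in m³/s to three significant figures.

By discrete convolution, Q_j = Σ (P_i / 10 mm) · U_{j−i}.
At t = 4.5 h (j=3): Q = (27.3/10)·2.9 + (4.2/10)·4.0 + (16.8/10)·5.6 + (3.8/10)·0.0 = 19.0 m³/s.

Q ≈ 19.0 m³/s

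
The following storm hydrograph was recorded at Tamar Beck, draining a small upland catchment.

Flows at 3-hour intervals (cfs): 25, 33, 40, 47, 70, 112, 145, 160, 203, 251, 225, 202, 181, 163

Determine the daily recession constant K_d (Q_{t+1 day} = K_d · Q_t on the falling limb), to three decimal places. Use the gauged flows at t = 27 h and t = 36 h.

K_d ≈ 0.418

Between t = 27 h and t = 36 h the flow falls from 251 to 181 cfs over 3×3 h = 9 h.
Per-interval ratio K = (181/251)^(1/3) = 0.8967; K_d = K^(24/3) = 0.418.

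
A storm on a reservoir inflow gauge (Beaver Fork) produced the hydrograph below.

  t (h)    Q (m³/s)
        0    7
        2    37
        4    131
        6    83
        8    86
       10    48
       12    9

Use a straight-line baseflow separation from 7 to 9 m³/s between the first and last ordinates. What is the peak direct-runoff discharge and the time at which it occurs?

Subtracting baseflow gives direct-runoff ordinates: 0.00, 29.67, 123.33, 75.00, 77.67, 39.33, 0.00 m³/s.
The maximum is 123.33 m³/s, occurring at the reading for t = 4 h.

Q_p = 123.33 m³/s at t = 4 h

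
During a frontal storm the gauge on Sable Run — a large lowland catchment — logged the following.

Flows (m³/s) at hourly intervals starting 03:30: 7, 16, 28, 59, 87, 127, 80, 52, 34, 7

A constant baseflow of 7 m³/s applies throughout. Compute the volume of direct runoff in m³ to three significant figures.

Direct-runoff ordinates (Q − Q_b): 0.0, 9.0, 21.0, 52.0, 80.0, 120.0, 73.0, 45.0, 27.0, 0.0 m³/s.
ΣQ_DR = 427.0 m³/s.
With Δt = 1 h = 3600 s, V = ΣQ_DR · Δt = 427.0 × 3600 = 1.54 × 10^6 m³.

V ≈ 1.54 × 10^6 m³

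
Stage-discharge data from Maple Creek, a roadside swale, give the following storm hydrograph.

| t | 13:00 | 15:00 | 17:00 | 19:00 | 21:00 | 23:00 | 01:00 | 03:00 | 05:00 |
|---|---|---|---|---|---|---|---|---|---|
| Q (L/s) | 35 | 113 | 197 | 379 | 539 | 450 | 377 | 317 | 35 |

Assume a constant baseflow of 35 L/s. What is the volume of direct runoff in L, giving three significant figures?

V ≈ 1.53 × 10^7 L

Direct-runoff ordinates (Q − Q_b): 0.0, 78.0, 162.0, 344.0, 504.0, 415.0, 342.0, 282.0, 0.0 L/s.
ΣQ_DR = 2127 L/s.
With Δt = 2 h = 7200 s, V = ΣQ_DR · Δt = 2127 × 7200 = 1.53 × 10^7 L.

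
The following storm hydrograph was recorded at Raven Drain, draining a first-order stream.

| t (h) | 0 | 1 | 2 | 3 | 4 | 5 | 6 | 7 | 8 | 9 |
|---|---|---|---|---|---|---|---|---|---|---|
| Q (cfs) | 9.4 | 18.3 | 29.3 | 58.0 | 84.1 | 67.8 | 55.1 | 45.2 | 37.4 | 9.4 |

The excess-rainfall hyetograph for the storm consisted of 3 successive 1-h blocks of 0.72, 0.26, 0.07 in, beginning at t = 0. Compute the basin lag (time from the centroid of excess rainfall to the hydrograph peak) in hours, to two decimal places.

Centroid of excess rainfall: t_c = Σ P_i·t̄_i / ΣP_i = 0.8810 h (block centres at 0.5, 1.5, 2.5 h).
Hydrograph peak occurs at t = 4 h, so basin lag t_L = 4 − 0.8810 = 3.12 h.

t_L ≈ 3.12 h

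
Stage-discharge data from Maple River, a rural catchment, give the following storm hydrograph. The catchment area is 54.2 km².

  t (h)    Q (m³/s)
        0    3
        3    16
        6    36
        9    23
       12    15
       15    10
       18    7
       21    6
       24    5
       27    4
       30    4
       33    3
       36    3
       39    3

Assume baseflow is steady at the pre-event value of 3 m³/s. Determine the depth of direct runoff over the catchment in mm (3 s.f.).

d ≈ 19.1 mm

Direct runoff: 0.0, 13.0, 33.0, 20.0, 12.0, 7.0, 4.0, 3.0, 2.0, 1.0, 1.0, 0.0, 0.0, 0.0 m³/s; ΣQ_DR = 96.00 m³/s.
V = ΣQ_DR · Δt = 96.00 × 10800 s = 1.037 × 10^6 m³.
Over A = 54.2 km², depth = V / A = 19.1 mm.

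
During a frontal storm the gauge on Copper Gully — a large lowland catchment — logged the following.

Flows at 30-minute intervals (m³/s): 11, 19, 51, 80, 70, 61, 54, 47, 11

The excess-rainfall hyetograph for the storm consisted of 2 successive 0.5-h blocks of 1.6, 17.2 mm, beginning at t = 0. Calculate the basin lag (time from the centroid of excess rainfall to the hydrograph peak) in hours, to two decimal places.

Centroid of excess rainfall: t_c = Σ P_i·t̄_i / ΣP_i = 0.7074 h (block centres at 0.25, 0.75 h).
Hydrograph peak occurs at t = 1.5 h, so basin lag t_L = 1.5 − 0.7074 = 0.79 h.

t_L ≈ 0.79 h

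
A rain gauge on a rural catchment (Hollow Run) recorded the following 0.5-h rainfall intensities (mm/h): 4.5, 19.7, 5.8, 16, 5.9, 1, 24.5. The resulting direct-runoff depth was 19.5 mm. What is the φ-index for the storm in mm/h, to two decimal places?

φ ≈ 7.07 mm/h

Only the 3 blocks with intensity above φ contribute runoff: 19.7, 16, 24.5 mm/h.
Σ(I−φ)·Δt = d  ⇒  (19.7+16+24.5 − 3φ)·0.5 = 19.5
φ = (60.20 − 19.5/0.5) / 3 = 7.07 mm/h.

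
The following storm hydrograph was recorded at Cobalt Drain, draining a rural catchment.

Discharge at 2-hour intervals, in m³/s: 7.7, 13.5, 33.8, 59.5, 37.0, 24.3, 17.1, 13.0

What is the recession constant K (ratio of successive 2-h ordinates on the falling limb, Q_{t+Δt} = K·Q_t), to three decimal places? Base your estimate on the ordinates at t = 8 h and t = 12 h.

K ≈ 0.680

Using the recession-limb readings at t = 8 h and t = 12 h: Q falls from 37.0 to 17.1 m³/s over 2 intervals.
K = (Q₂/Q₁)^(1/2) = (17.1/37.0)^(1/2) = 0.680.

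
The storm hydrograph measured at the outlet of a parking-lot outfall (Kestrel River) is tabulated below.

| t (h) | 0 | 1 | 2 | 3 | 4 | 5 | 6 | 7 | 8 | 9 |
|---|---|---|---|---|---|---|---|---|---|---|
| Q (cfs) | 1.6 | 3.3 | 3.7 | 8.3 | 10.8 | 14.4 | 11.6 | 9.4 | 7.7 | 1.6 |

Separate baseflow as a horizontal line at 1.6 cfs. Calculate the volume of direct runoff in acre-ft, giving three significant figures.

V ≈ 4.66 acre-ft

Direct-runoff ordinates (Q − Q_b): 0.0, 1.7, 2.1, 6.7, 9.2, 12.8, 10.0, 7.8, 6.1, 0.0 cfs.
ΣQ_DR = 56.40 cfs.
With Δt = 1 h = 3600 s, V = ΣQ_DR · Δt = 56.40 × 3600 = 2.03 × 10^5 ft³ = 4.66 acre-ft.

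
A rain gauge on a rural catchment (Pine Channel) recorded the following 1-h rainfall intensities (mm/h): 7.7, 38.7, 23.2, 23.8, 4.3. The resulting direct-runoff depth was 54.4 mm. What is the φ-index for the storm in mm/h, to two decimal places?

φ ≈ 10.43 mm/h

Only the 3 blocks with intensity above φ contribute runoff: 38.7, 23.2, 23.8 mm/h.
Σ(I−φ)·Δt = d  ⇒  (38.7+23.2+23.8 − 3φ)·1 = 54.4
φ = (85.70 − 54.4/1) / 3 = 10.43 mm/h.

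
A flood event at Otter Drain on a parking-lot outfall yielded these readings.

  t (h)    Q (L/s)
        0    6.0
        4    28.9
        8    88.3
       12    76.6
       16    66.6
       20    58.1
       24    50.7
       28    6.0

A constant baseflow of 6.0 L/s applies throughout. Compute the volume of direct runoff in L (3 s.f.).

V ≈ 4.80 × 10^6 L

Direct-runoff ordinates (Q − Q_b): 0.0, 22.9, 82.3, 70.6, 60.6, 52.1, 44.7, 0.0 L/s.
ΣQ_DR = 333.2 L/s.
With Δt = 4 h = 14400 s, V = ΣQ_DR · Δt = 333.2 × 14400 = 4.80 × 10^6 L.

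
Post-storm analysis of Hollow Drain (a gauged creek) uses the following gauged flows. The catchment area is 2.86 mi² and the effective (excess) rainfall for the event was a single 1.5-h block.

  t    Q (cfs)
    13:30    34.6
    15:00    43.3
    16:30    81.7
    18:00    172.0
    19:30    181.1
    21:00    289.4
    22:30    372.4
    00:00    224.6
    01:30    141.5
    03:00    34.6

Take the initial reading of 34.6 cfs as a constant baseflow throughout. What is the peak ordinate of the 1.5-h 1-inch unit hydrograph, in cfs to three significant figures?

Direct runoff: 0.0, 8.7, 47.1, 137.4, 146.5, 254.8, 337.8, 190.0, 106.9, 0.0 cfs; ΣQ_DR = 1229 cfs, peak = 337.8 cfs.
Runoff depth d = ΣQ_DR·Δt / A = 1229 × 5400 / (2.86 mi²) = 0.9990 in.
The 1-inch UH is the DRH scaled by (1 in)/d, so U_p = 337.8 × 1/0.9990 = 338 cfs.

U_p ≈ 338 cfs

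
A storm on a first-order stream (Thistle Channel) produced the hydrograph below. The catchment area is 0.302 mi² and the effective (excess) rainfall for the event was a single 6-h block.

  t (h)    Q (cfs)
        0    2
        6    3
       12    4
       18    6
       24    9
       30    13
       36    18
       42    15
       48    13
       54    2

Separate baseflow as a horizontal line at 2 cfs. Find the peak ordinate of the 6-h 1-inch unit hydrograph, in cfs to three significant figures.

Direct runoff: 0.0, 1.0, 2.0, 4.0, 7.0, 11.0, 16.0, 13.0, 11.0, 0.0 cfs; ΣQ_DR = 65.00 cfs, peak = 16.0 cfs.
Runoff depth d = ΣQ_DR·Δt / A = 65.00 × 21600 / (0.302 mi²) = 2.001 in.
The 1-inch UH is the DRH scaled by (1 in)/d, so U_p = 16.0 × 1/2.001 = 8.00 cfs.

U_p ≈ 8.00 cfs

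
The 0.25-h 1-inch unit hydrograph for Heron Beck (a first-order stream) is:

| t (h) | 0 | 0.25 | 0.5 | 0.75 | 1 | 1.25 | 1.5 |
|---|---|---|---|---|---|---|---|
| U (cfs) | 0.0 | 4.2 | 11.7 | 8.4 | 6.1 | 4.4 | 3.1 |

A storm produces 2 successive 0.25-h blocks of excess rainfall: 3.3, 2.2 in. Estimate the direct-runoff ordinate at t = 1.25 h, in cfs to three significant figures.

By discrete convolution, Q_j = Σ (P_i / 1 in) · U_{j−i}.
At t = 1.25 h (j=5): Q = (3.3/1)·4.4 + (2.2/1)·6.1 = 27.9 cfs.

Q ≈ 27.9 cfs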